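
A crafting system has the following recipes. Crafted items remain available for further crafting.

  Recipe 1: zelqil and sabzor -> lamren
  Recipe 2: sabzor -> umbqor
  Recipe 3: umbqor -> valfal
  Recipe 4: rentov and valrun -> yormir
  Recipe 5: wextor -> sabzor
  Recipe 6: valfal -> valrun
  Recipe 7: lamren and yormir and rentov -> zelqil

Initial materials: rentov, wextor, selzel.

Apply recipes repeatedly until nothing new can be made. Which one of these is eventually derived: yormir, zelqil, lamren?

wextor -> sabzor (Recipe 5).
Using Recipe 2, sabzor makes umbqor.
umbqor -> valfal (Recipe 3).
Using Recipe 6, valfal makes valrun.
rentov and valrun -> yormir (Recipe 4).
lamren would need zelqil and sabzor (Recipe 1), but zelqil is never obtained. zelqil would need lamren, yormir, and rentov (Recipe 7), but lamren is never obtained.

yormir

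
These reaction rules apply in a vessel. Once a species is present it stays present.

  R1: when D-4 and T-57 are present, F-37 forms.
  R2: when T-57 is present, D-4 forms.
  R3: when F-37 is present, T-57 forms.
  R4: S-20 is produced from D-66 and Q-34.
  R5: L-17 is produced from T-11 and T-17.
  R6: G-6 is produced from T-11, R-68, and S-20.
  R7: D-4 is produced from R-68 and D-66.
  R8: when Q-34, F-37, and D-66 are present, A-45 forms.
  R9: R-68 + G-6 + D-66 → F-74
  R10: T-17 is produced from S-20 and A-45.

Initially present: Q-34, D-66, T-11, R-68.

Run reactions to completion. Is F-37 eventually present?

F-37 would need D-4 and T-57 (R1), but T-57 never forms.

No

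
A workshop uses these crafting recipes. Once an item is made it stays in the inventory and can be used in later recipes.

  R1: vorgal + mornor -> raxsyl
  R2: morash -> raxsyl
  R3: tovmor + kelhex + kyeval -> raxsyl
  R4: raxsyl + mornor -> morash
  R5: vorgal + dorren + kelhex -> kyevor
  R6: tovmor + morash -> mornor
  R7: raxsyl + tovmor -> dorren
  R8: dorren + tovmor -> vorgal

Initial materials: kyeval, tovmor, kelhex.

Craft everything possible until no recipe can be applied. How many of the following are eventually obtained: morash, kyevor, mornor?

tovmor + kelhex + kyeval -> raxsyl (R3).
raxsyl + tovmor -> dorren (R7).
dorren + tovmor -> vorgal (R8).
Using R5, vorgal, dorren, and kelhex make kyevor.
morash would need raxsyl and mornor (R4), but mornor is never obtained.
kyevor: reached.
mornor would need tovmor and morash (R6), but morash is never obtained.
Reached: kyevor — 1 of the 3.

1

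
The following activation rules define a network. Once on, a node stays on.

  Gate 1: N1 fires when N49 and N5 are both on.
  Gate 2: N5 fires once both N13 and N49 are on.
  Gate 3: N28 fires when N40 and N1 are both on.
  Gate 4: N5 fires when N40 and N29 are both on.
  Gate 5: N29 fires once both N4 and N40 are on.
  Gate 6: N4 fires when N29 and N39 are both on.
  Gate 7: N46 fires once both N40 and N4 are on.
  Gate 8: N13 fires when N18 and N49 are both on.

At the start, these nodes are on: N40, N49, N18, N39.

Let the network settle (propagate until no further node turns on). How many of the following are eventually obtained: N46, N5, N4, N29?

1

N18 and N49 are on, so N13 fires (Gate 8).
N13 and N49 are on, so N5 fires (Gate 2).
N46 would need N40 and N4 (Gate 7), but N4 never turns on.
N5: reached.
N4 would need N29 and N39 (Gate 6), but N29 never turns on.
N29 would need N4 and N40 (Gate 5), but N4 never turns on.
Reached: N5 — 1 of the 4.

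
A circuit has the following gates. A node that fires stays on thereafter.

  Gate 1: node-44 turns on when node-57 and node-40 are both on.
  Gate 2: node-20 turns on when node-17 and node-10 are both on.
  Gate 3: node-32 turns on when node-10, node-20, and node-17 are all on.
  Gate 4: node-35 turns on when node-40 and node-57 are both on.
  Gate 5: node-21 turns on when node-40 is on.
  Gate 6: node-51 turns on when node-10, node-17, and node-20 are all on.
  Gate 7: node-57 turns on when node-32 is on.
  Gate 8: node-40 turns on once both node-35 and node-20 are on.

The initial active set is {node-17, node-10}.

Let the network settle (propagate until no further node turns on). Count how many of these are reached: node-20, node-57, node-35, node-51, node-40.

3

Gate 2: node-17 and node-10 on → node-20 on.
node-10, node-17, and node-20 are on, so node-51 turns on (Gate 6).
node-10, node-20, and node-17 are on, so node-32 turns on (Gate 3).
node-32 is on, so node-57 turns on (Gate 7).
node-20: reached.
node-57: reached.
node-35 would need node-40 and node-57 (Gate 4), but node-40 never turns on.
node-51: reached.
node-40 would need node-35 and node-20 (Gate 8), but node-35 never turns on.
Reached: node-20, node-57, and node-51 — 3 of the 5.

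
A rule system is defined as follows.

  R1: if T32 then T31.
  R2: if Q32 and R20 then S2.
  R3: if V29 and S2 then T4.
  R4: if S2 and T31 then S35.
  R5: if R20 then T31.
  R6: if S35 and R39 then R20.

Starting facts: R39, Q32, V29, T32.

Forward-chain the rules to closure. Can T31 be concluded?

From T32, R1 gives T31.

Yes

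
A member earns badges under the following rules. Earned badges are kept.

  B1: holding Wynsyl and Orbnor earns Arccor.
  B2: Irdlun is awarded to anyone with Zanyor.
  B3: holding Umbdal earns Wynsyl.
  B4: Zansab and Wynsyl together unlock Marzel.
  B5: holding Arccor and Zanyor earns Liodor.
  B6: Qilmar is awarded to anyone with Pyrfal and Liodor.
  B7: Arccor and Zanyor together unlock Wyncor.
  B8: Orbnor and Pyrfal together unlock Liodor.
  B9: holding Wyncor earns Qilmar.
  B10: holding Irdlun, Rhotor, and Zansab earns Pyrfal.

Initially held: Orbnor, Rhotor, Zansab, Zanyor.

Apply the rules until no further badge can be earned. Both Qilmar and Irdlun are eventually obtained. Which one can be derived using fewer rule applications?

Irdlun

Irdlun: With Zanyor, Irdlun is earned (B2). [1 rule application]
Qilmar: With Zanyor, Irdlun is earned (B2). With Irdlun, Rhotor, and Zansab, Pyrfal is earned (B10). With Orbnor and Pyrfal, Liodor is earned (B8). With Pyrfal and Liodor, Qilmar is earned (B6). [4 rule applications]
Irdlun needs fewer.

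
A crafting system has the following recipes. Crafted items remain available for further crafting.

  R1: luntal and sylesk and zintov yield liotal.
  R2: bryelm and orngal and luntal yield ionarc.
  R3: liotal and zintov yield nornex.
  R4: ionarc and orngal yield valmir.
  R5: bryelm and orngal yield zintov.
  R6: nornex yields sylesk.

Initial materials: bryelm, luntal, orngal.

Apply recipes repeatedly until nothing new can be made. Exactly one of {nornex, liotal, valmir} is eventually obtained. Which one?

valmir

bryelm and orngal and luntal → ionarc (R2).
Using R4, ionarc and orngal make valmir.
nornex would need liotal and zintov (R3), but liotal is never obtained. liotal would need luntal, sylesk, and zintov (R1), but sylesk is never obtained.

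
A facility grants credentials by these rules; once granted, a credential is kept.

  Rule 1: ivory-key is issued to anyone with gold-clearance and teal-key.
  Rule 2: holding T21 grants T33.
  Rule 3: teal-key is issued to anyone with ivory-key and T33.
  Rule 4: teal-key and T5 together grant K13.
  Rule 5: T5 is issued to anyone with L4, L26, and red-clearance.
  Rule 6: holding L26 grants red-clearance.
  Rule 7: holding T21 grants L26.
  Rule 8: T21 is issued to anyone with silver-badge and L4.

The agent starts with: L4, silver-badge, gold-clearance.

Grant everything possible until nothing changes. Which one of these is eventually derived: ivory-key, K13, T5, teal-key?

T5

Holding silver-badge and L4 grants T21 (Rule 8).
Holding T21 grants L26 (Rule 7).
Holding L26 grants red-clearance (Rule 6).
Holding L4, L26, and red-clearance grants T5 (Rule 5).
teal-key would need ivory-key and T33 (Rule 3), but ivory-key is never granted. K13 would need teal-key and T5 (Rule 4), but teal-key is never granted. ivory-key would need gold-clearance and teal-key (Rule 1), but teal-key is never granted.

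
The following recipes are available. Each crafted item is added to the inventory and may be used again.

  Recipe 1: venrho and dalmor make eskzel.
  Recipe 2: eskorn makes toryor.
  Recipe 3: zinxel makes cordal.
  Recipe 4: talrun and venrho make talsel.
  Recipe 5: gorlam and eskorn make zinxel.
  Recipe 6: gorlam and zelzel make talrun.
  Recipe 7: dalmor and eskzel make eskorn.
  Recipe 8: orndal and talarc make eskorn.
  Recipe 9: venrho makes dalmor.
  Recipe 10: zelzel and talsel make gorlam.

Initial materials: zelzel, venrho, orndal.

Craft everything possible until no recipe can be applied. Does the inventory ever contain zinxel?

zinxel would need gorlam and eskorn (Recipe 5), but gorlam is never obtained.

No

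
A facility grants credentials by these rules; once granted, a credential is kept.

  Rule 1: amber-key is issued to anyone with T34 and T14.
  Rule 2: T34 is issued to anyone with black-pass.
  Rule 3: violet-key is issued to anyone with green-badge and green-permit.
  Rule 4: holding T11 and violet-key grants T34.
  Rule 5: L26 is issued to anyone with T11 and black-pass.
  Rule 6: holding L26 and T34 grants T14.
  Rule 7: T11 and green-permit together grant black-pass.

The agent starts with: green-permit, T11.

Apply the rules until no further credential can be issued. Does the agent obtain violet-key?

No

violet-key would need green-badge and green-permit (Rule 3), but green-badge is never granted.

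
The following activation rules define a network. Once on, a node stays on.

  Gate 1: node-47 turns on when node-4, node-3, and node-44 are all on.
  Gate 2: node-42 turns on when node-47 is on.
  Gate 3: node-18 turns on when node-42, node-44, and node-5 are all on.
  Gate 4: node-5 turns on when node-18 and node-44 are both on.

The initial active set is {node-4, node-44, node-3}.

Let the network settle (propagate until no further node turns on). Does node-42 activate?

node-4, node-3, and node-44 are on, so node-47 turns on (Gate 1).
Gate 2: node-47 on → node-42 on.

Yes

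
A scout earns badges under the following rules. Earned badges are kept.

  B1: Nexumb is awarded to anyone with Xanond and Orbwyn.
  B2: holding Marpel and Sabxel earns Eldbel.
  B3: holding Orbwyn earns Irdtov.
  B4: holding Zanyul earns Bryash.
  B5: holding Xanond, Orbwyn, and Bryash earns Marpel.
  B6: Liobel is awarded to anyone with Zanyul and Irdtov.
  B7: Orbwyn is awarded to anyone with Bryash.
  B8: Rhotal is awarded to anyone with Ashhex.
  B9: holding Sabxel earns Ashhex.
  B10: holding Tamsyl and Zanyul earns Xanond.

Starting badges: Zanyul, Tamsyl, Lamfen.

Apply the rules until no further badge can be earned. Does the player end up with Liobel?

With Zanyul, Bryash is earned (B4).
With Bryash, Orbwyn is earned (B7).
With Orbwyn, Irdtov is earned (B3).
With Zanyul and Irdtov, Liobel is earned (B6).

Yes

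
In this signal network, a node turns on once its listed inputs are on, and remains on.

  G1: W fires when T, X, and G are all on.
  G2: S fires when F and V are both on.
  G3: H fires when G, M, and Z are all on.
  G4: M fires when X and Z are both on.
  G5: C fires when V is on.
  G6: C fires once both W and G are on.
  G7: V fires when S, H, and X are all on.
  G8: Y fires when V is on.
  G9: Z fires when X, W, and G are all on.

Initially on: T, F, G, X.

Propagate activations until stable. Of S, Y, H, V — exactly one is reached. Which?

G1: T, X, and G on → W on.
G9: X, W, and G on → Z on.
X and Z are on, so M fires (G4).
G3: G, M, and Z on → H on.
V would need S, H, and X (G7), but S never turns on. S would need F and V (G2), but V never turns on. Y would need V (G8), but V never turns on.

H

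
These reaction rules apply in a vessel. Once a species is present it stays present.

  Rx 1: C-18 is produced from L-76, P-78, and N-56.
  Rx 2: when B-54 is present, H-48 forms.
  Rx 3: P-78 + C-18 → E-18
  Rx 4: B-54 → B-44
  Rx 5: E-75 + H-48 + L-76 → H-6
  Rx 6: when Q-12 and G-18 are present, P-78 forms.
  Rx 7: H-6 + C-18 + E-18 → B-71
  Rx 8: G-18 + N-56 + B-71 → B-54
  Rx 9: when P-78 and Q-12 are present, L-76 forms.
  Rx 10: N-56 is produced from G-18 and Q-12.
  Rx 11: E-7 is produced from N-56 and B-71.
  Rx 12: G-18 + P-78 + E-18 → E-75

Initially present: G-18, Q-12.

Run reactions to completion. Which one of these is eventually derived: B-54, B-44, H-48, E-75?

E-75

Q-12 and G-18 present → P-78 forms (Rx 6).
G-18 and Q-12 present → N-56 forms (Rx 10).
P-78 and Q-12 present → L-76 forms (Rx 9).
L-76, P-78, and N-56 present → C-18 forms (Rx 1).
P-78 and C-18 present → E-18 forms (Rx 3).
G-18, P-78, and E-18 present → E-75 forms (Rx 12).
B-54 would need G-18, N-56, and B-71 (Rx 8), but B-71 never forms. H-48 would need B-54 (Rx 2), but B-54 never forms. B-44 would need B-54 (Rx 4), but B-54 never forms.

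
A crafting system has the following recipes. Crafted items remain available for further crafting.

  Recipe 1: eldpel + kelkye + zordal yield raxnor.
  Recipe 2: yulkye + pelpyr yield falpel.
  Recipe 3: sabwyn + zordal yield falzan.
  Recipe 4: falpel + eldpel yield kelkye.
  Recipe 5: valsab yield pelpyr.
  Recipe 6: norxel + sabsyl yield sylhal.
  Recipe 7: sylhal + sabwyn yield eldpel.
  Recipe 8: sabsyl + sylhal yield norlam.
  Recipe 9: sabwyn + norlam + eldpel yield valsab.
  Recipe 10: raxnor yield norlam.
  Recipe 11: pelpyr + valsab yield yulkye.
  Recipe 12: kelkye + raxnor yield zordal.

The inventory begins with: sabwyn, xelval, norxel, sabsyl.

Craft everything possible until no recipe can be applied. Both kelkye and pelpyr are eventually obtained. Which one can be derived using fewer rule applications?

pelpyr: Using Recipe 6, norxel and sabsyl make sylhal. sylhal + sabwyn → eldpel (Recipe 7). Using Recipe 8, sabsyl and sylhal make norlam. sabwyn + norlam + eldpel → valsab (Recipe 9). valsab → pelpyr (Recipe 5). [5 rule applications]
kelkye: norxel + sabsyl → sylhal (Recipe 6). sylhal + sabwyn → eldpel (Recipe 7). sabsyl + sylhal → norlam (Recipe 8). Using Recipe 9, sabwyn, norlam, and eldpel make valsab. Using Recipe 5, valsab makes pelpyr. Using Recipe 11, pelpyr and valsab make yulkye. Using Recipe 2, yulkye and pelpyr make falpel. Using Recipe 4, falpel and eldpel make kelkye. [8 rule applications]
pelpyr needs fewer.

pelpyr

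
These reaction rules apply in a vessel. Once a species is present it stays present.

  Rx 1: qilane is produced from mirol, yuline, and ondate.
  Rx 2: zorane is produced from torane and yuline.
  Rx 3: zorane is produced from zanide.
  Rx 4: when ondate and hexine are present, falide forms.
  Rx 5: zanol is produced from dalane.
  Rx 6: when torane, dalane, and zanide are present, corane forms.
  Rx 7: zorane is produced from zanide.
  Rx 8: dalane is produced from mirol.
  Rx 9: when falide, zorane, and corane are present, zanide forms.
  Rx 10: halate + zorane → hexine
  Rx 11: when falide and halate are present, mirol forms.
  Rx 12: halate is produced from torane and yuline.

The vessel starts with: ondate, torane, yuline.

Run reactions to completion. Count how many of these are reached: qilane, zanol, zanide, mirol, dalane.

4

torane and yuline present → halate forms (Rx 12).
torane and yuline present → zorane forms (Rx 2).
halate and zorane present → hexine forms (Rx 10).
ondate and hexine present → falide forms (Rx 4).
falide and halate present → mirol forms (Rx 11).
mirol, yuline, and ondate present → qilane forms (Rx 1).
mirol present → dalane forms (Rx 8).
dalane present → zanol forms (Rx 5).
qilane: reached.
zanol: reached.
zanide would need falide, zorane, and corane (Rx 9), but corane never forms.
mirol: reached.
dalane: reached.
Reached: qilane, zanol, mirol, and dalane — 4 of the 5.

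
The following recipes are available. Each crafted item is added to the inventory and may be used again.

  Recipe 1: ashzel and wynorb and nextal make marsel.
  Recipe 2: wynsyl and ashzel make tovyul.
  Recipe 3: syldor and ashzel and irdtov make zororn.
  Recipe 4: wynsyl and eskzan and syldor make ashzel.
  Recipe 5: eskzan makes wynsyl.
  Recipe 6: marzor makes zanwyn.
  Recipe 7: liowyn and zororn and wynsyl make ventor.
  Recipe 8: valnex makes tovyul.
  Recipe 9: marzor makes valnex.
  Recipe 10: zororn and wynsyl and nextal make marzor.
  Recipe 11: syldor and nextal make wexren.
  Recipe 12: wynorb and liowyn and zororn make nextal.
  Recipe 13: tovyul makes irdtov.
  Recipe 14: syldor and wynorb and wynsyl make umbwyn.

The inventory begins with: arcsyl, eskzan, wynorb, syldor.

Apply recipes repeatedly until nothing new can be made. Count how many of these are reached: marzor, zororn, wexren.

1

eskzan → wynsyl (Recipe 5).
Using Recipe 4, wynsyl, eskzan, and syldor make ashzel.
Using Recipe 2, wynsyl and ashzel make tovyul.
tovyul → irdtov (Recipe 13).
Using Recipe 3, syldor, ashzel, and irdtov make zororn.
marzor would need zororn, wynsyl, and nextal (Recipe 10), but nextal is never obtained.
zororn: reached.
wexren would need syldor and nextal (Recipe 11), but nextal is never obtained.
Reached: zororn — 1 of the 3.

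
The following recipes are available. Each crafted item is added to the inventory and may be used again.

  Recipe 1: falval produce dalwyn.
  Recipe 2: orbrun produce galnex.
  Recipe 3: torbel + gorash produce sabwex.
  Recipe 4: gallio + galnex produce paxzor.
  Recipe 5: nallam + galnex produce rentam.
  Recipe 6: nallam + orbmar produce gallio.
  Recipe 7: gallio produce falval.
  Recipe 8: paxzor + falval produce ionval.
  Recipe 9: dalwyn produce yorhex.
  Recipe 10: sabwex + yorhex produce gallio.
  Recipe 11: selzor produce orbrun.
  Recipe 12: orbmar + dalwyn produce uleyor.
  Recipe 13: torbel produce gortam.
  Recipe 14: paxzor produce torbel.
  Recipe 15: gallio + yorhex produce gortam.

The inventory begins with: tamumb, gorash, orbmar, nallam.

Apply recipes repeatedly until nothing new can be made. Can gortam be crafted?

nallam + orbmar → gallio (Recipe 6).
Using Recipe 7, gallio makes falval.
Using Recipe 1, falval makes dalwyn.
dalwyn → yorhex (Recipe 9).
gallio + yorhex → gortam (Recipe 15).

Yes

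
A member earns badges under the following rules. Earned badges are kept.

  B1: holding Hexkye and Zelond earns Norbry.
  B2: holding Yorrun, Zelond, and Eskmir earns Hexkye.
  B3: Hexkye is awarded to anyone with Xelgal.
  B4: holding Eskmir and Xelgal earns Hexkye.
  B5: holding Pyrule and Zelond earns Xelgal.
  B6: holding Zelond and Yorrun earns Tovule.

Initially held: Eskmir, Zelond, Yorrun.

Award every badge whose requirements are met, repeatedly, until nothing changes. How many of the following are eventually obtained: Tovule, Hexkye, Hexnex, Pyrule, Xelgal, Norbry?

With Yorrun, Zelond, and Eskmir, Hexkye is earned (B2).
With Zelond and Yorrun, Tovule is earned (B6).
With Hexkye and Zelond, Norbry is earned (B1).
Tovule: reached.
Hexkye: reached.
No rule produces Hexnex, and it is not given.
No rule produces Pyrule, and it is not given.
Xelgal would need Pyrule and Zelond (B5), but Pyrule is never earned.
Norbry: reached.
Reached: Tovule, Hexkye, and Norbry — 3 of the 6.

3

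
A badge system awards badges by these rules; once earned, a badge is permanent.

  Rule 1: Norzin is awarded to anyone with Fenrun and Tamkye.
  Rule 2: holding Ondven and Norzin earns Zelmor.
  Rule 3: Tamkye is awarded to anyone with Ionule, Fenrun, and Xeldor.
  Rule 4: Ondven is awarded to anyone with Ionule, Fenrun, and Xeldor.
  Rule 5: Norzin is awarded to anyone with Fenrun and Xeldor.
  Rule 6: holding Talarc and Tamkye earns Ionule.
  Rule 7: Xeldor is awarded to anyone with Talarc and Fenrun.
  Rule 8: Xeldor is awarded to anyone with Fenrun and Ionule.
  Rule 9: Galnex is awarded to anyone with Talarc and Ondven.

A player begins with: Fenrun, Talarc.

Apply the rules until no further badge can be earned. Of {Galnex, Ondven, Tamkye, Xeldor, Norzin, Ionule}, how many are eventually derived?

With Talarc and Fenrun, Xeldor is earned (Rule 7).
With Fenrun and Xeldor, Norzin is earned (Rule 5).
Galnex would need Talarc and Ondven (Rule 9), but Ondven is never earned.
Ondven would need Ionule, Fenrun, and Xeldor (Rule 4), but Ionule is never earned.
Tamkye would need Ionule, Fenrun, and Xeldor (Rule 3), but Ionule is never earned.
Xeldor: reached.
Norzin: reached.
Ionule would need Talarc and Tamkye (Rule 6), but Tamkye is never earned.
Reached: Xeldor and Norzin — 2 of the 6.

2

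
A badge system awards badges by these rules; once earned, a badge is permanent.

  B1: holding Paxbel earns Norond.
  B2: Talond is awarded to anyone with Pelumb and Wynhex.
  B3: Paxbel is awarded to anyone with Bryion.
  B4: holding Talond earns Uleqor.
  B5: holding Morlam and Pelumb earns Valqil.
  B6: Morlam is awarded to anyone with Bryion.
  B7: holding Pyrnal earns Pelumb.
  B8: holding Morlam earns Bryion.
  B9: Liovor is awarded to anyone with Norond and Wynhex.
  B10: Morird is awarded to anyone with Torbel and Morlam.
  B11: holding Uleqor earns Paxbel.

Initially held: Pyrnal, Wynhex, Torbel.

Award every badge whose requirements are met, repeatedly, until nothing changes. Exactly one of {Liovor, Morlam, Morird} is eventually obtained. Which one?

With Pyrnal, Pelumb is earned (B7).
With Pelumb and Wynhex, Talond is earned (B2).
With Talond, Uleqor is earned (B4).
With Uleqor, Paxbel is earned (B11).
With Paxbel, Norond is earned (B1).
With Norond and Wynhex, Liovor is earned (B9).
Morird would need Torbel and Morlam (B10), but Morlam is never earned. Morlam would need Bryion (B6), but Bryion is never earned.

Liovor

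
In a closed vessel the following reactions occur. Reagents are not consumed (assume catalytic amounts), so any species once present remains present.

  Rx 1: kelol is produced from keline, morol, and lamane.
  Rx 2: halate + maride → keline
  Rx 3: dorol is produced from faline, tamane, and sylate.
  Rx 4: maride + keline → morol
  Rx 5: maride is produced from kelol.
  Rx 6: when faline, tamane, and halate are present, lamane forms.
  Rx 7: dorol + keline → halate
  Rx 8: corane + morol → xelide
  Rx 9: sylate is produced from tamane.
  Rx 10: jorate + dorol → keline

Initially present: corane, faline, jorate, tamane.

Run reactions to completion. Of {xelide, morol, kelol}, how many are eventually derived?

0

xelide would need corane and morol (Rx 8), but morol never forms.
morol would need maride and keline (Rx 4), but maride never forms.
kelol would need keline, morol, and lamane (Rx 1), but morol never forms.
None of the 3 are reached.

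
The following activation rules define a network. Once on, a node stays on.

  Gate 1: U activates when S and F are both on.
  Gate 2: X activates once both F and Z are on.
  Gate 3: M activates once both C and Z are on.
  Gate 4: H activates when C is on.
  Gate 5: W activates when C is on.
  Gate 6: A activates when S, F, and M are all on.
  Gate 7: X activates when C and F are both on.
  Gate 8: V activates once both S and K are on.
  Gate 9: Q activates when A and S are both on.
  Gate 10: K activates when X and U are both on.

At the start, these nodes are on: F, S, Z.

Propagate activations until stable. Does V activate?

Yes

S and F are on, so U activates (Gate 1).
Gate 2: F and Z on → X on.
X and U are on, so K activates (Gate 10).
Gate 8: S and K on → V on.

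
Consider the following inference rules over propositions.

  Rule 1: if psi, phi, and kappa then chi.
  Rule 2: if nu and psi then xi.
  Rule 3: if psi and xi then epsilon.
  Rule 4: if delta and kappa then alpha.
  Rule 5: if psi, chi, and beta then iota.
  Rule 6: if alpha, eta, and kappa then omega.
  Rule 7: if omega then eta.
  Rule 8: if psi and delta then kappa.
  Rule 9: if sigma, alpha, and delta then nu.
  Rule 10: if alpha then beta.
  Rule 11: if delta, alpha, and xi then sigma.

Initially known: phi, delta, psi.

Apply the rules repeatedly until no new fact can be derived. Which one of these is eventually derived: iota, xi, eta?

iota

From psi and delta, Rule 8 gives kappa.
delta and kappa hold, so alpha follows (Rule 4).
From psi, phi, and kappa, Rule 1 gives chi.
alpha holds, so beta follows (Rule 10).
From psi, chi, and beta, Rule 5 gives iota.
xi would need nu and psi (Rule 2), but nu is never established. eta would need omega (Rule 7), but omega is never established.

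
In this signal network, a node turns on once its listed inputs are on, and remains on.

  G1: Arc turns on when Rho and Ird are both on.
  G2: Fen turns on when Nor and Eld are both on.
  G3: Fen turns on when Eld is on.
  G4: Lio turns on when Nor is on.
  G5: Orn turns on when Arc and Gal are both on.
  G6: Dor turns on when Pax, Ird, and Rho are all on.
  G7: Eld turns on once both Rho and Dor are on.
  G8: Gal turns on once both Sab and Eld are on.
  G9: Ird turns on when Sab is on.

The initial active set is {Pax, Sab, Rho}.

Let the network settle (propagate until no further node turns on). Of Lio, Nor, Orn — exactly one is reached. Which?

Orn

G9: Sab on → Ird on.
Pax, Ird, and Rho are on, so Dor turns on (G6).
Rho and Ird are on, so Arc turns on (G1).
Rho and Dor are on, so Eld turns on (G7).
G8: Sab and Eld on → Gal on.
Arc and Gal are on, so Orn turns on (G5).
No rule produces Nor, and it is not given. Lio would need Nor (G4), but Nor never turns on.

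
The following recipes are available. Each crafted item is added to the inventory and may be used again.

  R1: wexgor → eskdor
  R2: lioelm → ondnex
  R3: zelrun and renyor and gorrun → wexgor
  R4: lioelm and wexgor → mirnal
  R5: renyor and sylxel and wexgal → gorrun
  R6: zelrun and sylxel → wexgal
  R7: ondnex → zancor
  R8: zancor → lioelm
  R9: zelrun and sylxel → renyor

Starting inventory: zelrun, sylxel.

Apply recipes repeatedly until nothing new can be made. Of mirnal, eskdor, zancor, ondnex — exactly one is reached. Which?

eskdor

Using R6, zelrun and sylxel make wexgal.
zelrun and sylxel → renyor (R9).
Using R5, renyor, sylxel, and wexgal make gorrun.
Using R3, zelrun, renyor, and gorrun make wexgor.
wexgor → eskdor (R1).
zancor would need ondnex (R7), but ondnex is never obtained. ondnex would need lioelm (R2), but lioelm is never obtained. mirnal would need lioelm and wexgor (R4), but lioelm is never obtained.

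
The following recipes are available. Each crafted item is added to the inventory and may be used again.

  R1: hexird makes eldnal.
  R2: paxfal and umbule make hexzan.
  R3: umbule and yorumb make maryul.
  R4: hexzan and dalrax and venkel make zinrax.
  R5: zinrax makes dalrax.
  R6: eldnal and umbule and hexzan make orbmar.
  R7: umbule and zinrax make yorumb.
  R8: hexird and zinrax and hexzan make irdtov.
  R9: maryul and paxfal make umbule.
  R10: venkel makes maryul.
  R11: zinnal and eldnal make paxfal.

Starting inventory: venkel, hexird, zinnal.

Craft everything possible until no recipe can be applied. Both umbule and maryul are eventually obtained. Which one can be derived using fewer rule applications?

maryul

maryul: venkel → maryul (R10). [1 rule application]
umbule: venkel → maryul (R10). Using R1, hexird makes eldnal. zinnal and eldnal → paxfal (R11). Using R9, maryul and paxfal make umbule. [4 rule applications]
maryul needs fewer.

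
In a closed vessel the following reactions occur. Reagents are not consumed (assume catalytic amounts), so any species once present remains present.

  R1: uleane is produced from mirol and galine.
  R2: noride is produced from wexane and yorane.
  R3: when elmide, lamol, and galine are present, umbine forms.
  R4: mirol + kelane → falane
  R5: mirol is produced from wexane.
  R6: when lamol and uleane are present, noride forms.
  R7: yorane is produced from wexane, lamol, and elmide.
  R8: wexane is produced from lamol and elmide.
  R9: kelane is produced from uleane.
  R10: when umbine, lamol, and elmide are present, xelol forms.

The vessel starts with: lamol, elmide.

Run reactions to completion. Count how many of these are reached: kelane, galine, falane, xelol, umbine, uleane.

kelane would need uleane (R9), but uleane never forms.
No rule produces galine, and it is not given.
falane would need mirol and kelane (R4), but kelane never forms.
xelol would need umbine, lamol, and elmide (R10), but umbine never forms.
umbine would need elmide, lamol, and galine (R3), but galine never forms.
uleane would need mirol and galine (R1), but galine never forms.
None of the 6 are reached.

0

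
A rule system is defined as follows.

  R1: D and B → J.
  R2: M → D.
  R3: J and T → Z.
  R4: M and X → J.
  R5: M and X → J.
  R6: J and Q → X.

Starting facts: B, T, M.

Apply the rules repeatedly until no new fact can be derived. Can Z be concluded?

M holds, so D follows (R2).
From D and B, R1 gives J.
J and T hold, so Z follows (R3).

Yes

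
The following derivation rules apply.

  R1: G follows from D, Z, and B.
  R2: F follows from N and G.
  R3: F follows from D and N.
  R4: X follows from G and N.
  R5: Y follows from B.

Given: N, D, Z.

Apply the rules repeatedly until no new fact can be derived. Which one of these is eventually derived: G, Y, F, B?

From D and N, R3 gives F.
Y would need B (R5), but B is never established. G would need D, Z, and B (R1), but B is never established. No rule produces B, and it is not given.

F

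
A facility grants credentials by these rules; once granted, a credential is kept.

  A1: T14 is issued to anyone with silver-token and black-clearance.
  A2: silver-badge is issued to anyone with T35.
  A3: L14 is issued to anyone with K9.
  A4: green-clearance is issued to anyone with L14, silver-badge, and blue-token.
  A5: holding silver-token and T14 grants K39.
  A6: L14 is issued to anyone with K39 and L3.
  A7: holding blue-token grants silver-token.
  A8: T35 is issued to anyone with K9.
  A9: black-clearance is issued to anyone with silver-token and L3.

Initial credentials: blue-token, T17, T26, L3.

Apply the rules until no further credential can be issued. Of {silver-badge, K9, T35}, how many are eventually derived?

silver-badge would need T35 (A2), but T35 is never granted.
No rule produces K9, and it is not given.
T35 would need K9 (A8), but K9 is never granted.
None of the 3 are reached.

0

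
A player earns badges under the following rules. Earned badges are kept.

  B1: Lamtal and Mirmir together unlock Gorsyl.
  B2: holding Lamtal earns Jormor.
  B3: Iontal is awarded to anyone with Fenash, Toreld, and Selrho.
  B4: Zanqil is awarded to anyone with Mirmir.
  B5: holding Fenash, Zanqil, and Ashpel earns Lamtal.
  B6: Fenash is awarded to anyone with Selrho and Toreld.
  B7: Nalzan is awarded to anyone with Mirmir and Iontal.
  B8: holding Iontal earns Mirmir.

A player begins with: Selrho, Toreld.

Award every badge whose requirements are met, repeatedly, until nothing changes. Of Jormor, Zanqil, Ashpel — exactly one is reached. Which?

Zanqil

With Selrho and Toreld, Fenash is earned (B6).
With Fenash, Toreld, and Selrho, Iontal is earned (B3).
With Iontal, Mirmir is earned (B8).
With Mirmir, Zanqil is earned (B4).
Jormor would need Lamtal (B2), but Lamtal is never earned. No rule produces Ashpel, and it is not given.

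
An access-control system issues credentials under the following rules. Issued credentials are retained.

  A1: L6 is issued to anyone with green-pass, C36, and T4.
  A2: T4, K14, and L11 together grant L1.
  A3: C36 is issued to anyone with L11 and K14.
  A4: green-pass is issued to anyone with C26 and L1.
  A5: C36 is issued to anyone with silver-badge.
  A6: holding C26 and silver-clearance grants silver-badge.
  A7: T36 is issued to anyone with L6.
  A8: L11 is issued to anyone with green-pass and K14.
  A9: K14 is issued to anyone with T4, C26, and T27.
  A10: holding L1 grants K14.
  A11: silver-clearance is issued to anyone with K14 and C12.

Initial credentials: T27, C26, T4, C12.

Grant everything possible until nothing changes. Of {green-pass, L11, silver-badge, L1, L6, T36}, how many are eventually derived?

1

Holding T4, C26, and T27 grants K14 (A9).
Holding K14 and C12 grants silver-clearance (A11).
Holding C26 and silver-clearance grants silver-badge (A6).
green-pass would need C26 and L1 (A4), but L1 is never granted.
L11 would need green-pass and K14 (A8), but green-pass is never granted.
silver-badge: reached.
L1 would need T4, K14, and L11 (A2), but L11 is never granted.
L6 would need green-pass, C36, and T4 (A1), but green-pass is never granted.
T36 would need L6 (A7), but L6 is never granted.
Reached: silver-badge — 1 of the 6.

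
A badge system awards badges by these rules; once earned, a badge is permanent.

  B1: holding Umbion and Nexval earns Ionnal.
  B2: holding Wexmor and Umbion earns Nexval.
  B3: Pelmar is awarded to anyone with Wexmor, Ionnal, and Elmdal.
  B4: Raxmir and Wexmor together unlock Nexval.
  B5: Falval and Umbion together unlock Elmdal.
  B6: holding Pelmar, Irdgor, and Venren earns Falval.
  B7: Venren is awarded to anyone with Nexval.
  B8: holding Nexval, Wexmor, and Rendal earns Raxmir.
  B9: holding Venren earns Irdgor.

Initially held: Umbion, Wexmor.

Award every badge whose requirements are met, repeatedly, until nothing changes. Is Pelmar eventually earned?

No

Pelmar would need Wexmor, Ionnal, and Elmdal (B3), but Elmdal is never earned.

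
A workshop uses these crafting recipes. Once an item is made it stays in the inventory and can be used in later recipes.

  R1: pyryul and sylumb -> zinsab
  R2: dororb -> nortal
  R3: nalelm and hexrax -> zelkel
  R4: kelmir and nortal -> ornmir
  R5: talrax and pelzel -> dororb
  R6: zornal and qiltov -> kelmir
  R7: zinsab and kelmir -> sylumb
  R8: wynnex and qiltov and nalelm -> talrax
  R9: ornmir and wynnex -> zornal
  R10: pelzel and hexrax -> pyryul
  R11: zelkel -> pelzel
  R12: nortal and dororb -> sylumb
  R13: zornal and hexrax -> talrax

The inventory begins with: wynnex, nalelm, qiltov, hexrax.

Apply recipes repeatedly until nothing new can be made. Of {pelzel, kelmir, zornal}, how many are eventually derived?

nalelm and hexrax -> zelkel (R3).
zelkel -> pelzel (R11).
pelzel: reached.
kelmir would need zornal and qiltov (R6), but zornal is never obtained.
zornal would need ornmir and wynnex (R9), but ornmir is never obtained.
Reached: pelzel — 1 of the 3.

1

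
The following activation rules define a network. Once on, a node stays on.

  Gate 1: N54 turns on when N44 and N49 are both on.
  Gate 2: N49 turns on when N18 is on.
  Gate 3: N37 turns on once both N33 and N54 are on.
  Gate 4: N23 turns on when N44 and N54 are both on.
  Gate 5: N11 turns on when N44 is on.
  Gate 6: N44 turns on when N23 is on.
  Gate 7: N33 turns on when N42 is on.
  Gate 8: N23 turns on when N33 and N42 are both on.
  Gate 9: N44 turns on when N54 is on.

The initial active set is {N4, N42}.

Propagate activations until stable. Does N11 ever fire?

N42 is on, so N33 turns on (Gate 7).
N33 and N42 are on, so N23 turns on (Gate 8).
N23 is on, so N44 turns on (Gate 6).
Gate 5: N44 on → N11 on.

Yes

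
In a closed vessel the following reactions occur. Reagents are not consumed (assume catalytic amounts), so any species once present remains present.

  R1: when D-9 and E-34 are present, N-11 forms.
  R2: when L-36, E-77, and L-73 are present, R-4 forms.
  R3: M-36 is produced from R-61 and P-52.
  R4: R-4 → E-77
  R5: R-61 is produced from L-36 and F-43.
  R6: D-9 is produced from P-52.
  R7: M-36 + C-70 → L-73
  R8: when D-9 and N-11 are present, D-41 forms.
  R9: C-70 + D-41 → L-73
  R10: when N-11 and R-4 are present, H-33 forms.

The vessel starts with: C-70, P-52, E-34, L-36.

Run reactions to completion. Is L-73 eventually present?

P-52 present → D-9 forms (R6).
D-9 and E-34 present → N-11 forms (R1).
D-9 and N-11 present → D-41 forms (R8).
C-70 and D-41 present → L-73 forms (R9).

Yes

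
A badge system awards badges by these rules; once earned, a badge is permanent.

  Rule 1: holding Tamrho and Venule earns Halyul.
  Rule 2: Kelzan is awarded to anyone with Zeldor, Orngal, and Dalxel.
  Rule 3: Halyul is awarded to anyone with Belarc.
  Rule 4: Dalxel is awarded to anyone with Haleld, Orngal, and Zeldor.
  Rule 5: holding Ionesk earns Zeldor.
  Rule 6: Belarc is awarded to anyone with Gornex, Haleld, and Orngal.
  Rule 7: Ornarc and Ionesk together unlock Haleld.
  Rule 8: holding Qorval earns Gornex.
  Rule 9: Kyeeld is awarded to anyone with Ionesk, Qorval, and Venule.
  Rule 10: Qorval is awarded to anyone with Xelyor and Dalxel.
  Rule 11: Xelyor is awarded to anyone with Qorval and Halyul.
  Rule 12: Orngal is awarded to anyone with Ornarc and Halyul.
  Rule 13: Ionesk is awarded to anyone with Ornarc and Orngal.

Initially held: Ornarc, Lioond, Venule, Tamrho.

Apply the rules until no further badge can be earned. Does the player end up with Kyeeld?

Kyeeld would need Ionesk, Qorval, and Venule (Rule 9), but Qorval is never earned.

No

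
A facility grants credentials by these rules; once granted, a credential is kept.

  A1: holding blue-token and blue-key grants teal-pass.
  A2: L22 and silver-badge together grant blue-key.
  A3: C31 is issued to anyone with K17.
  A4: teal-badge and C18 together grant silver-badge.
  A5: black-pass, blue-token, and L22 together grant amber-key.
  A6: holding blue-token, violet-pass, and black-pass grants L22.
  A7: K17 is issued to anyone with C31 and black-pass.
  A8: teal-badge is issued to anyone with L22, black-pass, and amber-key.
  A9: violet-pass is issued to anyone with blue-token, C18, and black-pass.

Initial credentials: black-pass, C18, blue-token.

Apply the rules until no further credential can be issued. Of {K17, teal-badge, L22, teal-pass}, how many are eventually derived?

3

Holding blue-token, C18, and black-pass grants violet-pass (A9).
Holding blue-token, violet-pass, and black-pass grants L22 (A6).
Holding black-pass, blue-token, and L22 grants amber-key (A5).
Holding L22, black-pass, and amber-key grants teal-badge (A8).
Holding teal-badge and C18 grants silver-badge (A4).
Holding L22 and silver-badge grants blue-key (A2).
Holding blue-token and blue-key grants teal-pass (A1).
K17 would need C31 and black-pass (A7), but C31 is never granted.
teal-badge: reached.
L22: reached.
teal-pass: reached.
Reached: teal-badge, L22, and teal-pass — 3 of the 4.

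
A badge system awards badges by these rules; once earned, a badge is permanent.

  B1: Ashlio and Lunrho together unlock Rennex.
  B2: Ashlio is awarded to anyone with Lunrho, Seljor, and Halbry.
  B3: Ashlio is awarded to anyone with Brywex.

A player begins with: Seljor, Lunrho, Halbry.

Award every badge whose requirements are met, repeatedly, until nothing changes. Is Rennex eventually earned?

Yes

With Lunrho, Seljor, and Halbry, Ashlio is earned (B2).
With Ashlio and Lunrho, Rennex is earned (B1).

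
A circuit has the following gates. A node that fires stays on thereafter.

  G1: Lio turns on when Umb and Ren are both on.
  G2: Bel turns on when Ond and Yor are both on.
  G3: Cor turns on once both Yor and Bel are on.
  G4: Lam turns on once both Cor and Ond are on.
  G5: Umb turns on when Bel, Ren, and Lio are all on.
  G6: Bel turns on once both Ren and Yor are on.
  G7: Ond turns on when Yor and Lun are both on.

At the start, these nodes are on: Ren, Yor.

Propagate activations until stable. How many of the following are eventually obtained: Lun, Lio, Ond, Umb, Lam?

No rule produces Lun, and it is not given.
Lio would need Umb and Ren (G1), but Umb never turns on.
Ond would need Yor and Lun (G7), but Lun never turns on.
Umb would need Bel, Ren, and Lio (G5), but Lio never turns on.
Lam would need Cor and Ond (G4), but Ond never turns on.
None of the 5 are reached.

0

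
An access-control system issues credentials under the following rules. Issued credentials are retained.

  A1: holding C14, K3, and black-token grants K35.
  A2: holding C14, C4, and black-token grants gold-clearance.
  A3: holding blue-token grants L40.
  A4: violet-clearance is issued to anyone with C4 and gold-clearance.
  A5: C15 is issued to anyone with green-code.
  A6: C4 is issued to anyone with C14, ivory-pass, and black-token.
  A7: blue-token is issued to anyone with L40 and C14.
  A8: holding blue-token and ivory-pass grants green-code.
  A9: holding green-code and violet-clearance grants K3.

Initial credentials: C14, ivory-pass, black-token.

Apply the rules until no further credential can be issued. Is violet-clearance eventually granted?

Yes

Holding C14, ivory-pass, and black-token grants C4 (A6).
Holding C14, C4, and black-token grants gold-clearance (A2).
Holding C4 and gold-clearance grants violet-clearance (A4).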